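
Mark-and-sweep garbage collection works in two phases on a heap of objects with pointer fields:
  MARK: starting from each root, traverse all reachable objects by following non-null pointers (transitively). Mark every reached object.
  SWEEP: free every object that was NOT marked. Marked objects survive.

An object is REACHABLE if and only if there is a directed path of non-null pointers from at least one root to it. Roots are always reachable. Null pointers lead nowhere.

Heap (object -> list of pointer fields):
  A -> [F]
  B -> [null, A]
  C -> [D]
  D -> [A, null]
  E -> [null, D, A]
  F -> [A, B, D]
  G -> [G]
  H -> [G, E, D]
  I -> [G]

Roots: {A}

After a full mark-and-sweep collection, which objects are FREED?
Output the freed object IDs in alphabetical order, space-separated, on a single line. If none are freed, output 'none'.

Roots: A
Mark A: refs=F, marked=A
Mark F: refs=A B D, marked=A F
Mark B: refs=null A, marked=A B F
Mark D: refs=A null, marked=A B D F
Unmarked (collected): C E G H I

Answer: C E G H I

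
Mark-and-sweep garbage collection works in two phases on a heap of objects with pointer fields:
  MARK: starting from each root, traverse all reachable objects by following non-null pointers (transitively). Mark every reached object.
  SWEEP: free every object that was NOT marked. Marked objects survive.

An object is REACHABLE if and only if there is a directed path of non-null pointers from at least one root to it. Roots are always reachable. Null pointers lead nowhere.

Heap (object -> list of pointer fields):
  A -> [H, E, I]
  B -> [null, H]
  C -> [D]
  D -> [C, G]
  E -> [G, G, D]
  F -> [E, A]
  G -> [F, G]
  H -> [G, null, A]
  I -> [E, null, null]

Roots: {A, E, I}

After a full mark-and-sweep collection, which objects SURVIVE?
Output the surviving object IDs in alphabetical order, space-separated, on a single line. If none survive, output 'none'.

Answer: A C D E F G H I

Derivation:
Roots: A E I
Mark A: refs=H E I, marked=A
Mark E: refs=G G D, marked=A E
Mark I: refs=E null null, marked=A E I
Mark H: refs=G null A, marked=A E H I
Mark G: refs=F G, marked=A E G H I
Mark D: refs=C G, marked=A D E G H I
Mark F: refs=E A, marked=A D E F G H I
Mark C: refs=D, marked=A C D E F G H I
Unmarked (collected): B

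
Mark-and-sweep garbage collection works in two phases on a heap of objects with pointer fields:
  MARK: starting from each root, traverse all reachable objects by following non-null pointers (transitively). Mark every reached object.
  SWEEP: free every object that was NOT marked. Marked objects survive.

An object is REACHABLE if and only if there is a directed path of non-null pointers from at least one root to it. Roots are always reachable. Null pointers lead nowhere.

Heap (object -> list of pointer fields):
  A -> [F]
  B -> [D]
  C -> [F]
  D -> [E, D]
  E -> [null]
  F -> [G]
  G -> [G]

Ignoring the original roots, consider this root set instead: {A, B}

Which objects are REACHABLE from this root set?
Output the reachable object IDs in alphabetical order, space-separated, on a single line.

Answer: A B D E F G

Derivation:
Roots: A B
Mark A: refs=F, marked=A
Mark B: refs=D, marked=A B
Mark F: refs=G, marked=A B F
Mark D: refs=E D, marked=A B D F
Mark G: refs=G, marked=A B D F G
Mark E: refs=null, marked=A B D E F G
Unmarked (collected): C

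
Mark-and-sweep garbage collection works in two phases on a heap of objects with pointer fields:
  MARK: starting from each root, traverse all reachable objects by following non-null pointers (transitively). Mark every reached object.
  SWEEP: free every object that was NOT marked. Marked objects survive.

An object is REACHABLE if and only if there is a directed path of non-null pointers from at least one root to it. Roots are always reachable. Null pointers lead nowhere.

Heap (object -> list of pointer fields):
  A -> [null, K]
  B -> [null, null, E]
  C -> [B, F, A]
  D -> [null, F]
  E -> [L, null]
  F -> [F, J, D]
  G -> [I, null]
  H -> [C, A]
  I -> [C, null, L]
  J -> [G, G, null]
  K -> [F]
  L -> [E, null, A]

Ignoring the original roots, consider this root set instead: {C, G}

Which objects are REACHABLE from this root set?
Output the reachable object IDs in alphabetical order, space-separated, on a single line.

Answer: A B C D E F G I J K L

Derivation:
Roots: C G
Mark C: refs=B F A, marked=C
Mark G: refs=I null, marked=C G
Mark B: refs=null null E, marked=B C G
Mark F: refs=F J D, marked=B C F G
Mark A: refs=null K, marked=A B C F G
Mark I: refs=C null L, marked=A B C F G I
Mark E: refs=L null, marked=A B C E F G I
Mark J: refs=G G null, marked=A B C E F G I J
Mark D: refs=null F, marked=A B C D E F G I J
Mark K: refs=F, marked=A B C D E F G I J K
Mark L: refs=E null A, marked=A B C D E F G I J K L
Unmarked (collected): H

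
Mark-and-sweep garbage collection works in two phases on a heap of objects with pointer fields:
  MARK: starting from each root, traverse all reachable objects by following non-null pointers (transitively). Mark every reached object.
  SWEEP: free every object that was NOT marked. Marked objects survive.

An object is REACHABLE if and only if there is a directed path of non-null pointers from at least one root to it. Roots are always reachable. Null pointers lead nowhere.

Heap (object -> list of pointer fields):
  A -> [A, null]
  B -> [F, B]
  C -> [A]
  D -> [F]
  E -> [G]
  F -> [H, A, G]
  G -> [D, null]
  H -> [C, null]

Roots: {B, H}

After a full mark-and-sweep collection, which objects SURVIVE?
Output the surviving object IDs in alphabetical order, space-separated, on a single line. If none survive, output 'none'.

Roots: B H
Mark B: refs=F B, marked=B
Mark H: refs=C null, marked=B H
Mark F: refs=H A G, marked=B F H
Mark C: refs=A, marked=B C F H
Mark A: refs=A null, marked=A B C F H
Mark G: refs=D null, marked=A B C F G H
Mark D: refs=F, marked=A B C D F G H
Unmarked (collected): E

Answer: A B C D F G H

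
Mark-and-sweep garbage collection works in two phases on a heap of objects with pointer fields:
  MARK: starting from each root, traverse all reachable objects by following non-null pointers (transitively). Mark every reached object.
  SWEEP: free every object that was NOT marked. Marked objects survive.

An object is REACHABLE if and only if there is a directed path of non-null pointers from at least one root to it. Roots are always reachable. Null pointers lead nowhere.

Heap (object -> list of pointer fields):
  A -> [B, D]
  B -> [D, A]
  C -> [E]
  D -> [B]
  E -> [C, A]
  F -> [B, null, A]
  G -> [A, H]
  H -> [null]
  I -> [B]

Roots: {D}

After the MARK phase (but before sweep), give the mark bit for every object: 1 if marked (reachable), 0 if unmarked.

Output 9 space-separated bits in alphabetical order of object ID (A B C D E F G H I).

Roots: D
Mark D: refs=B, marked=D
Mark B: refs=D A, marked=B D
Mark A: refs=B D, marked=A B D
Unmarked (collected): C E F G H I

Answer: 1 1 0 1 0 0 0 0 0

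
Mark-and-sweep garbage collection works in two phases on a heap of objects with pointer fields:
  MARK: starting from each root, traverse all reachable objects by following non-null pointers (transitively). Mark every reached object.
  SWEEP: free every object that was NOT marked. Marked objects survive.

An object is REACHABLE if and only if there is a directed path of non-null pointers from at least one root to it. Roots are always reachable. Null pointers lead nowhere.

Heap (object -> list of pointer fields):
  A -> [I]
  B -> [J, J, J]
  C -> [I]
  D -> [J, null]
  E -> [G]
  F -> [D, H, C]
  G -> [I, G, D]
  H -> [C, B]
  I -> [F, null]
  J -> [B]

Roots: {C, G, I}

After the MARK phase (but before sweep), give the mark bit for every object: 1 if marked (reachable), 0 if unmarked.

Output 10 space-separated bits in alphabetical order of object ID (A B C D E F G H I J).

Roots: C G I
Mark C: refs=I, marked=C
Mark G: refs=I G D, marked=C G
Mark I: refs=F null, marked=C G I
Mark D: refs=J null, marked=C D G I
Mark F: refs=D H C, marked=C D F G I
Mark J: refs=B, marked=C D F G I J
Mark H: refs=C B, marked=C D F G H I J
Mark B: refs=J J J, marked=B C D F G H I J
Unmarked (collected): A E

Answer: 0 1 1 1 0 1 1 1 1 1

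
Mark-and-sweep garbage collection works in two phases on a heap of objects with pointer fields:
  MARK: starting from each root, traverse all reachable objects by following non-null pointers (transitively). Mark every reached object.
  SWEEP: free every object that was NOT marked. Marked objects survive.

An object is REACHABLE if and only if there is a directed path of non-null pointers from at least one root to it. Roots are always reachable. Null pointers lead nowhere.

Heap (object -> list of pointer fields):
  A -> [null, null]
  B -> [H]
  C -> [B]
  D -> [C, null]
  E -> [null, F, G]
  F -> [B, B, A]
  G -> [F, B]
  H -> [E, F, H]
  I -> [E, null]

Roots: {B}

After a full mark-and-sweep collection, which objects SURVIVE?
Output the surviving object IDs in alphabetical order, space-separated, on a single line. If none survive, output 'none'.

Roots: B
Mark B: refs=H, marked=B
Mark H: refs=E F H, marked=B H
Mark E: refs=null F G, marked=B E H
Mark F: refs=B B A, marked=B E F H
Mark G: refs=F B, marked=B E F G H
Mark A: refs=null null, marked=A B E F G H
Unmarked (collected): C D I

Answer: A B E F G H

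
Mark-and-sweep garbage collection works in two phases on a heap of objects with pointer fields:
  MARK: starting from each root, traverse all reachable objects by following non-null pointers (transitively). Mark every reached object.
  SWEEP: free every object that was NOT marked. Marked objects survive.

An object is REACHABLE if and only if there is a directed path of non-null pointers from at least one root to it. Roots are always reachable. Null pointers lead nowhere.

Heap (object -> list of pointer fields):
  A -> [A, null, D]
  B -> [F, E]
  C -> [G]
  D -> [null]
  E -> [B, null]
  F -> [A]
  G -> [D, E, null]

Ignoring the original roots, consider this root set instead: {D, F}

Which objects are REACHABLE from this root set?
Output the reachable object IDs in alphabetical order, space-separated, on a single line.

Roots: D F
Mark D: refs=null, marked=D
Mark F: refs=A, marked=D F
Mark A: refs=A null D, marked=A D F
Unmarked (collected): B C E G

Answer: A D F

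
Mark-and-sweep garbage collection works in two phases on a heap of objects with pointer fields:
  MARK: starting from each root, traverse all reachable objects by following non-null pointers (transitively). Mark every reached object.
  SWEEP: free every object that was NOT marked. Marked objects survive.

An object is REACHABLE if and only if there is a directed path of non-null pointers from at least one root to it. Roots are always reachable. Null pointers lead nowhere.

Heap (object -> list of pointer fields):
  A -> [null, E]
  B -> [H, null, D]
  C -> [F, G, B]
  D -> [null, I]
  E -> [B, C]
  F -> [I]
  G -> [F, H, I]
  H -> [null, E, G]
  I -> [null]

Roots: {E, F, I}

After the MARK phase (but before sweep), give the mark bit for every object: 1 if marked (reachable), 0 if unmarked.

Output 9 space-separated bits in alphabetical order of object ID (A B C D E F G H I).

Roots: E F I
Mark E: refs=B C, marked=E
Mark F: refs=I, marked=E F
Mark I: refs=null, marked=E F I
Mark B: refs=H null D, marked=B E F I
Mark C: refs=F G B, marked=B C E F I
Mark H: refs=null E G, marked=B C E F H I
Mark D: refs=null I, marked=B C D E F H I
Mark G: refs=F H I, marked=B C D E F G H I
Unmarked (collected): A

Answer: 0 1 1 1 1 1 1 1 1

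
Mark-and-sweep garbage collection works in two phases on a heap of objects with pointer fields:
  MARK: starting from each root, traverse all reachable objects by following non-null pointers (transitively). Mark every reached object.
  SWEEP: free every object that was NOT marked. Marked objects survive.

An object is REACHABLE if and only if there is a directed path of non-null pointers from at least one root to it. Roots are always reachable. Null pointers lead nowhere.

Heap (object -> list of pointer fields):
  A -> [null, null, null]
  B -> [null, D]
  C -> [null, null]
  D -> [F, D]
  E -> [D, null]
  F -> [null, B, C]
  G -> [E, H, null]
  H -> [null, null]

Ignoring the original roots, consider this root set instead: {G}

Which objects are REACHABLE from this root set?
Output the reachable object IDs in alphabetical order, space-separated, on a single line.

Answer: B C D E F G H

Derivation:
Roots: G
Mark G: refs=E H null, marked=G
Mark E: refs=D null, marked=E G
Mark H: refs=null null, marked=E G H
Mark D: refs=F D, marked=D E G H
Mark F: refs=null B C, marked=D E F G H
Mark B: refs=null D, marked=B D E F G H
Mark C: refs=null null, marked=B C D E F G H
Unmarked (collected): A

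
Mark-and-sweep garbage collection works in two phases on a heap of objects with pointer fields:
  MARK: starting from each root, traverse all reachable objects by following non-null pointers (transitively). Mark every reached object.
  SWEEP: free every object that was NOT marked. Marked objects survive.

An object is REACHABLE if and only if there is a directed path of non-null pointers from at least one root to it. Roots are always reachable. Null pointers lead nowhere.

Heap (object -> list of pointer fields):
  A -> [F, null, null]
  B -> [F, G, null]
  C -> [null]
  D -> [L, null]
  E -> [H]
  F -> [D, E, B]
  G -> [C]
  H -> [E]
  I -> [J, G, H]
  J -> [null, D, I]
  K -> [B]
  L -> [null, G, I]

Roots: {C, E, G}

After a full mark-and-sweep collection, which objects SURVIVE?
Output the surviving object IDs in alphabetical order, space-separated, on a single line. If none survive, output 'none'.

Answer: C E G H

Derivation:
Roots: C E G
Mark C: refs=null, marked=C
Mark E: refs=H, marked=C E
Mark G: refs=C, marked=C E G
Mark H: refs=E, marked=C E G H
Unmarked (collected): A B D F I J K L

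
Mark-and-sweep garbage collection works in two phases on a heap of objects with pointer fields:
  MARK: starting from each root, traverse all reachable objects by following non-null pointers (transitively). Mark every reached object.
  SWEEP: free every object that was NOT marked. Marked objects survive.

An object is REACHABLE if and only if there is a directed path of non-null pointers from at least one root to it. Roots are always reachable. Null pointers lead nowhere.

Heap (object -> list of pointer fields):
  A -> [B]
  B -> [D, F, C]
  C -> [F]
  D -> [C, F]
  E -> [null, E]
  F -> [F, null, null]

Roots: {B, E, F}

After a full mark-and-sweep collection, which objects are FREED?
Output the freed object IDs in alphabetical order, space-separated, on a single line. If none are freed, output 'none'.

Answer: A

Derivation:
Roots: B E F
Mark B: refs=D F C, marked=B
Mark E: refs=null E, marked=B E
Mark F: refs=F null null, marked=B E F
Mark D: refs=C F, marked=B D E F
Mark C: refs=F, marked=B C D E F
Unmarked (collected): A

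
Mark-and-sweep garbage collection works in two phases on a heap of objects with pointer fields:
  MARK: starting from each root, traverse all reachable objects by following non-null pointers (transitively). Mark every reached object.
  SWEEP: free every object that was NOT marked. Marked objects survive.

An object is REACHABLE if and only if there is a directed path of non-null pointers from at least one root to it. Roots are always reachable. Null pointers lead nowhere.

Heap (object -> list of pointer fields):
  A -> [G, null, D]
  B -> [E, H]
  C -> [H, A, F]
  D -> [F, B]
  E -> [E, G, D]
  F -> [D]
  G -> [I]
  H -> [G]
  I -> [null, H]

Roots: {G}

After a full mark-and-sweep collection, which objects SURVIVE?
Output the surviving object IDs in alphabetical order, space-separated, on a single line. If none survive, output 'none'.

Roots: G
Mark G: refs=I, marked=G
Mark I: refs=null H, marked=G I
Mark H: refs=G, marked=G H I
Unmarked (collected): A B C D E F

Answer: G H I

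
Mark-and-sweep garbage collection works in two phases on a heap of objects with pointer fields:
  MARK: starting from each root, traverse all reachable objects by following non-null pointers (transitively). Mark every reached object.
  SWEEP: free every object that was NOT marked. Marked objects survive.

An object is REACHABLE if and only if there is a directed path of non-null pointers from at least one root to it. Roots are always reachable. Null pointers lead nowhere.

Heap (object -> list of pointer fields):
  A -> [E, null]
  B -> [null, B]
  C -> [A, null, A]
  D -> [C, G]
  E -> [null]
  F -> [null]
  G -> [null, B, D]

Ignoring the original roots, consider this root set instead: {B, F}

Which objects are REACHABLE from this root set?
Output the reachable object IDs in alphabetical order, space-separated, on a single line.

Roots: B F
Mark B: refs=null B, marked=B
Mark F: refs=null, marked=B F
Unmarked (collected): A C D E G

Answer: B F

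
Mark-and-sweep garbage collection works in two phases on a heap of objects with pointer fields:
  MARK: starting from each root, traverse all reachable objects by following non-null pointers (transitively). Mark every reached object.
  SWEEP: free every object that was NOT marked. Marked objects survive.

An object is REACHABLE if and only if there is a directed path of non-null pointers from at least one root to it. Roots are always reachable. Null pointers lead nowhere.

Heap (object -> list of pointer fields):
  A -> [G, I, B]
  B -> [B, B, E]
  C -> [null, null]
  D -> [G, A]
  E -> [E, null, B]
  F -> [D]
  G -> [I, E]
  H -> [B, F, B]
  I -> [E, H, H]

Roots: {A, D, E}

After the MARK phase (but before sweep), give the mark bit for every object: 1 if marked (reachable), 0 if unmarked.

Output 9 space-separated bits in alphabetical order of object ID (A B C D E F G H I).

Roots: A D E
Mark A: refs=G I B, marked=A
Mark D: refs=G A, marked=A D
Mark E: refs=E null B, marked=A D E
Mark G: refs=I E, marked=A D E G
Mark I: refs=E H H, marked=A D E G I
Mark B: refs=B B E, marked=A B D E G I
Mark H: refs=B F B, marked=A B D E G H I
Mark F: refs=D, marked=A B D E F G H I
Unmarked (collected): C

Answer: 1 1 0 1 1 1 1 1 1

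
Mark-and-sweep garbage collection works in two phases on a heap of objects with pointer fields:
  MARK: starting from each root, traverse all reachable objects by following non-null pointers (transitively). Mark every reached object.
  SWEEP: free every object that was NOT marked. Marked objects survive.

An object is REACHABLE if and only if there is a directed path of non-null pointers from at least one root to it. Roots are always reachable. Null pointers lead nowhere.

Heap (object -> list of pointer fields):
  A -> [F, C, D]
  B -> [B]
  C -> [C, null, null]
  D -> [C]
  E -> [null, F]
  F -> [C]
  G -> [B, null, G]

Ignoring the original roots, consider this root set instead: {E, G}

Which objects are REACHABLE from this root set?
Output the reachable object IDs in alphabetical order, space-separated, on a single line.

Answer: B C E F G

Derivation:
Roots: E G
Mark E: refs=null F, marked=E
Mark G: refs=B null G, marked=E G
Mark F: refs=C, marked=E F G
Mark B: refs=B, marked=B E F G
Mark C: refs=C null null, marked=B C E F G
Unmarked (collected): A D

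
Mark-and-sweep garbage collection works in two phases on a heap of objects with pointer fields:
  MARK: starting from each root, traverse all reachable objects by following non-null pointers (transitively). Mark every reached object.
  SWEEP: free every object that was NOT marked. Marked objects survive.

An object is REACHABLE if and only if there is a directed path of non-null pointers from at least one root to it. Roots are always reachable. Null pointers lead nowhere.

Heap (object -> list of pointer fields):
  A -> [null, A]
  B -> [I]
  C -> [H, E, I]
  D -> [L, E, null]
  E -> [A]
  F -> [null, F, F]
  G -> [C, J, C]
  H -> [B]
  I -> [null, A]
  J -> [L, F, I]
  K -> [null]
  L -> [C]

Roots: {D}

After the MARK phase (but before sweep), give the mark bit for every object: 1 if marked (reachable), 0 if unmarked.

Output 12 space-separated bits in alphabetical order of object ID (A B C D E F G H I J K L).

Roots: D
Mark D: refs=L E null, marked=D
Mark L: refs=C, marked=D L
Mark E: refs=A, marked=D E L
Mark C: refs=H E I, marked=C D E L
Mark A: refs=null A, marked=A C D E L
Mark H: refs=B, marked=A C D E H L
Mark I: refs=null A, marked=A C D E H I L
Mark B: refs=I, marked=A B C D E H I L
Unmarked (collected): F G J K

Answer: 1 1 1 1 1 0 0 1 1 0 0 1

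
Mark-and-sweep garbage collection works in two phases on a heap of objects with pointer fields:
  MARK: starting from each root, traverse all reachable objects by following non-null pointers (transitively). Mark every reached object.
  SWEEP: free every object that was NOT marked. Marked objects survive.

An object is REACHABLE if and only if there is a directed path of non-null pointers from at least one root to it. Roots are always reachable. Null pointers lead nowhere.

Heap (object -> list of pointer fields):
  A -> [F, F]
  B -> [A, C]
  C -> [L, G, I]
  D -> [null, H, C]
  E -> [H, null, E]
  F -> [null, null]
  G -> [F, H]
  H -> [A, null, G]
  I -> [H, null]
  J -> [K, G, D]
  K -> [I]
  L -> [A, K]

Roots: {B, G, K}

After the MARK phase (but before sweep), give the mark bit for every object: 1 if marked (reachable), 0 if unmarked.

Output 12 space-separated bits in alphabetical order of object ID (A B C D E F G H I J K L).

Answer: 1 1 1 0 0 1 1 1 1 0 1 1

Derivation:
Roots: B G K
Mark B: refs=A C, marked=B
Mark G: refs=F H, marked=B G
Mark K: refs=I, marked=B G K
Mark A: refs=F F, marked=A B G K
Mark C: refs=L G I, marked=A B C G K
Mark F: refs=null null, marked=A B C F G K
Mark H: refs=A null G, marked=A B C F G H K
Mark I: refs=H null, marked=A B C F G H I K
Mark L: refs=A K, marked=A B C F G H I K L
Unmarked (collected): D E J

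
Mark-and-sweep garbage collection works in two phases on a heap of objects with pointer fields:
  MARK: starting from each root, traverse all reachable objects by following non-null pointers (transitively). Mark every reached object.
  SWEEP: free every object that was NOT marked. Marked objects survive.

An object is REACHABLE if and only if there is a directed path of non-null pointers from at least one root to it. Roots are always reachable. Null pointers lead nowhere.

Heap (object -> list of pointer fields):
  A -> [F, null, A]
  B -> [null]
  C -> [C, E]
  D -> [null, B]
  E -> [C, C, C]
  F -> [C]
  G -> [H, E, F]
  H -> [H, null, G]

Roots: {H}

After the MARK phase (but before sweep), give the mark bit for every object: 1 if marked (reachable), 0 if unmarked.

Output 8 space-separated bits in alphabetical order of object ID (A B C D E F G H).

Answer: 0 0 1 0 1 1 1 1

Derivation:
Roots: H
Mark H: refs=H null G, marked=H
Mark G: refs=H E F, marked=G H
Mark E: refs=C C C, marked=E G H
Mark F: refs=C, marked=E F G H
Mark C: refs=C E, marked=C E F G H
Unmarked (collected): A B D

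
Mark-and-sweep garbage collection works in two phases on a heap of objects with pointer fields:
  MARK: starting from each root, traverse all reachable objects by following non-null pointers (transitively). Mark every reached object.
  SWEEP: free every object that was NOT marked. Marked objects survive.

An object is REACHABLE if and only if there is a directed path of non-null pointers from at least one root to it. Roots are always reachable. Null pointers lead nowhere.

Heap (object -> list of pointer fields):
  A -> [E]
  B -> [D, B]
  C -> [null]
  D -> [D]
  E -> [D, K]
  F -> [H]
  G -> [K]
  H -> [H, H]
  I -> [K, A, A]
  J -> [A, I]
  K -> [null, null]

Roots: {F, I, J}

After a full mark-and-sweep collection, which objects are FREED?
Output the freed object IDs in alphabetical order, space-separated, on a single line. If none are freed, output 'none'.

Roots: F I J
Mark F: refs=H, marked=F
Mark I: refs=K A A, marked=F I
Mark J: refs=A I, marked=F I J
Mark H: refs=H H, marked=F H I J
Mark K: refs=null null, marked=F H I J K
Mark A: refs=E, marked=A F H I J K
Mark E: refs=D K, marked=A E F H I J K
Mark D: refs=D, marked=A D E F H I J K
Unmarked (collected): B C G

Answer: B C G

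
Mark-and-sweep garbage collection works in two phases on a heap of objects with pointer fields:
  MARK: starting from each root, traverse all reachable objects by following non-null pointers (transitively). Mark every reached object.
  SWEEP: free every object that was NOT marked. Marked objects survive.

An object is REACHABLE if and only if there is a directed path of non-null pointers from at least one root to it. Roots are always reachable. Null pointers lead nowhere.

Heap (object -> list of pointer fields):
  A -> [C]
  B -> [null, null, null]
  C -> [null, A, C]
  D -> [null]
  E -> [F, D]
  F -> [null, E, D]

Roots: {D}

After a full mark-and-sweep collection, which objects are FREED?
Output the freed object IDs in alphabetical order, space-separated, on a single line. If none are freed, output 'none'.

Roots: D
Mark D: refs=null, marked=D
Unmarked (collected): A B C E F

Answer: A B C E F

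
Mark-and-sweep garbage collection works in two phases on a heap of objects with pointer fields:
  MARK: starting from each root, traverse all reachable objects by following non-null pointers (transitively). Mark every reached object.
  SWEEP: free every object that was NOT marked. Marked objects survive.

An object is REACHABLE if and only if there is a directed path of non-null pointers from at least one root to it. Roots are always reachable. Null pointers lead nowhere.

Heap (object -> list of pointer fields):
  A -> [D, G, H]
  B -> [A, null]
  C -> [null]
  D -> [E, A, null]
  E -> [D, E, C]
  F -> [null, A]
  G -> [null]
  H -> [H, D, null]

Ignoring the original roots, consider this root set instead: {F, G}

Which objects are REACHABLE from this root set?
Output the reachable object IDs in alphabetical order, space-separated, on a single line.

Roots: F G
Mark F: refs=null A, marked=F
Mark G: refs=null, marked=F G
Mark A: refs=D G H, marked=A F G
Mark D: refs=E A null, marked=A D F G
Mark H: refs=H D null, marked=A D F G H
Mark E: refs=D E C, marked=A D E F G H
Mark C: refs=null, marked=A C D E F G H
Unmarked (collected): B

Answer: A C D E F G H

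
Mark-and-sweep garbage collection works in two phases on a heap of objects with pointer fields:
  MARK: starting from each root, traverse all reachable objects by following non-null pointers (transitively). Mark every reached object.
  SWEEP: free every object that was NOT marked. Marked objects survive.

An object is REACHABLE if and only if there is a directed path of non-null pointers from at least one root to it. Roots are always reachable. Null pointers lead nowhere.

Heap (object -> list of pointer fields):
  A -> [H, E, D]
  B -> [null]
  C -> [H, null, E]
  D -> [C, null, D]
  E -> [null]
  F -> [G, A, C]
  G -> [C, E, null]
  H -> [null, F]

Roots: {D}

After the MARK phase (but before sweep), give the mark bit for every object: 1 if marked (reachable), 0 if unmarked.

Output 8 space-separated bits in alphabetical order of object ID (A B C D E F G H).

Roots: D
Mark D: refs=C null D, marked=D
Mark C: refs=H null E, marked=C D
Mark H: refs=null F, marked=C D H
Mark E: refs=null, marked=C D E H
Mark F: refs=G A C, marked=C D E F H
Mark G: refs=C E null, marked=C D E F G H
Mark A: refs=H E D, marked=A C D E F G H
Unmarked (collected): B

Answer: 1 0 1 1 1 1 1 1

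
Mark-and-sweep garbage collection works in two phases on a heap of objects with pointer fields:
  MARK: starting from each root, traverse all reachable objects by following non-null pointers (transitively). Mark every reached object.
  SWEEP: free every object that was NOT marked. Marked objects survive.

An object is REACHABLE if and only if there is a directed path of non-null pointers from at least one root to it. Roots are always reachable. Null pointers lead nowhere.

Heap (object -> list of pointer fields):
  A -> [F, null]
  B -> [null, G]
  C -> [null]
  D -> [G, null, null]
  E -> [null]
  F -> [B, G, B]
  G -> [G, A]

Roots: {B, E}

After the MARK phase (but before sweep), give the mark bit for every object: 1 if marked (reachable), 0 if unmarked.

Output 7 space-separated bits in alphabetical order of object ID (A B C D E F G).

Answer: 1 1 0 0 1 1 1

Derivation:
Roots: B E
Mark B: refs=null G, marked=B
Mark E: refs=null, marked=B E
Mark G: refs=G A, marked=B E G
Mark A: refs=F null, marked=A B E G
Mark F: refs=B G B, marked=A B E F G
Unmarked (collected): C D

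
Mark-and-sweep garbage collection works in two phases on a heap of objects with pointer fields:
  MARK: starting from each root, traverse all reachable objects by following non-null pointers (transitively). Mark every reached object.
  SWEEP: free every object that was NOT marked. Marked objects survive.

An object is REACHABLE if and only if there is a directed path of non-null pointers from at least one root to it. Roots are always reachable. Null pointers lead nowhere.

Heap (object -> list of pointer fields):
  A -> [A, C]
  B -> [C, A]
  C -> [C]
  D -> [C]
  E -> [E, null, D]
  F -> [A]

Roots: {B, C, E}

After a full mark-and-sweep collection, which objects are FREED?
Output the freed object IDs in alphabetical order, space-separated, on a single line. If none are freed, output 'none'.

Roots: B C E
Mark B: refs=C A, marked=B
Mark C: refs=C, marked=B C
Mark E: refs=E null D, marked=B C E
Mark A: refs=A C, marked=A B C E
Mark D: refs=C, marked=A B C D E
Unmarked (collected): F

Answer: F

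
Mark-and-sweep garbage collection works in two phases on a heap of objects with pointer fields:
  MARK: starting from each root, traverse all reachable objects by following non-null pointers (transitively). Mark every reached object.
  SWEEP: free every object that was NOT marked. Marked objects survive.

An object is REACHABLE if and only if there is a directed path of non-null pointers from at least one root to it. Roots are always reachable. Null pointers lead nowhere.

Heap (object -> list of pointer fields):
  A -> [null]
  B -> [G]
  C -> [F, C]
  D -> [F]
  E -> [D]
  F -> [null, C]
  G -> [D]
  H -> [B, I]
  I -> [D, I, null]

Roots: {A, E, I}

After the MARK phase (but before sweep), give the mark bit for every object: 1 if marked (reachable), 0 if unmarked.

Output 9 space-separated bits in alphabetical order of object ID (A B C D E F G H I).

Roots: A E I
Mark A: refs=null, marked=A
Mark E: refs=D, marked=A E
Mark I: refs=D I null, marked=A E I
Mark D: refs=F, marked=A D E I
Mark F: refs=null C, marked=A D E F I
Mark C: refs=F C, marked=A C D E F I
Unmarked (collected): B G H

Answer: 1 0 1 1 1 1 0 0 1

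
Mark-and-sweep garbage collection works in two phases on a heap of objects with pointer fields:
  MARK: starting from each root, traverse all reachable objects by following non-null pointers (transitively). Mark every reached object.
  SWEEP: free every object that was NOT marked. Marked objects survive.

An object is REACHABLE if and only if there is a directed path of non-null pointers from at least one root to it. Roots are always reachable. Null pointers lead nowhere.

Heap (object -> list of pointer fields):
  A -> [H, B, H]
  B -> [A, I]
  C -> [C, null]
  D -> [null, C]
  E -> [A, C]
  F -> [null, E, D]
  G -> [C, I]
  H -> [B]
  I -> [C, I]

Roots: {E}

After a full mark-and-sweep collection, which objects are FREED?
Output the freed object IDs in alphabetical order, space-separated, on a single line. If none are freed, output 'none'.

Roots: E
Mark E: refs=A C, marked=E
Mark A: refs=H B H, marked=A E
Mark C: refs=C null, marked=A C E
Mark H: refs=B, marked=A C E H
Mark B: refs=A I, marked=A B C E H
Mark I: refs=C I, marked=A B C E H I
Unmarked (collected): D F G

Answer: D F G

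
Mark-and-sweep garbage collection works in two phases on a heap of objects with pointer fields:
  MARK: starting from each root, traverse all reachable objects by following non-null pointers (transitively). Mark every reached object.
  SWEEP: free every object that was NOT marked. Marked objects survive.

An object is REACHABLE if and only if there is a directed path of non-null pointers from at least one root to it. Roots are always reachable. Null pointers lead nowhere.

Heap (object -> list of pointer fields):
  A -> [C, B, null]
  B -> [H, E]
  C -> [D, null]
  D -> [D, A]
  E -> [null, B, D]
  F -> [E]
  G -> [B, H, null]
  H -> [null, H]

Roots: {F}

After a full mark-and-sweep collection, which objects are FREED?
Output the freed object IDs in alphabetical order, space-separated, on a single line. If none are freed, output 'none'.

Roots: F
Mark F: refs=E, marked=F
Mark E: refs=null B D, marked=E F
Mark B: refs=H E, marked=B E F
Mark D: refs=D A, marked=B D E F
Mark H: refs=null H, marked=B D E F H
Mark A: refs=C B null, marked=A B D E F H
Mark C: refs=D null, marked=A B C D E F H
Unmarked (collected): G

Answer: G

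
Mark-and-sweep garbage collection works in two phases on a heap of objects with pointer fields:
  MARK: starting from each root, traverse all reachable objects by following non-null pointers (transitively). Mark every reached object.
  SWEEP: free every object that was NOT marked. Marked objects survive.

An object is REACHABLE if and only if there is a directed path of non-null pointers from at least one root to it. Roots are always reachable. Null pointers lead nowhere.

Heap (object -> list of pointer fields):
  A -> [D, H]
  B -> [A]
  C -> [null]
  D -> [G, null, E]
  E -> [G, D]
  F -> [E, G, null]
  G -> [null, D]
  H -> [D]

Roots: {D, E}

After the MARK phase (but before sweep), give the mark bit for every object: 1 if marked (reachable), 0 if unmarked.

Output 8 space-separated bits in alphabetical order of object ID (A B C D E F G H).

Roots: D E
Mark D: refs=G null E, marked=D
Mark E: refs=G D, marked=D E
Mark G: refs=null D, marked=D E G
Unmarked (collected): A B C F H

Answer: 0 0 0 1 1 0 1 0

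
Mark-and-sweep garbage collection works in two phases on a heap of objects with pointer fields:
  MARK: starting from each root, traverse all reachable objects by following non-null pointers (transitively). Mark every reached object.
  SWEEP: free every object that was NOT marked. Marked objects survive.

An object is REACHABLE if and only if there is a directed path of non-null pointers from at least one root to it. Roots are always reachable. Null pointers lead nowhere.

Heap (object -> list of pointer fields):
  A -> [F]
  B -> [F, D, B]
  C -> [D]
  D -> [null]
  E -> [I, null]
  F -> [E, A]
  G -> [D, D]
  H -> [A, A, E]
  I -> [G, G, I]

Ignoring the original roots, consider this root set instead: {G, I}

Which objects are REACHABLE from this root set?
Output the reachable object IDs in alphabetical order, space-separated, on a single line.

Roots: G I
Mark G: refs=D D, marked=G
Mark I: refs=G G I, marked=G I
Mark D: refs=null, marked=D G I
Unmarked (collected): A B C E F H

Answer: D G I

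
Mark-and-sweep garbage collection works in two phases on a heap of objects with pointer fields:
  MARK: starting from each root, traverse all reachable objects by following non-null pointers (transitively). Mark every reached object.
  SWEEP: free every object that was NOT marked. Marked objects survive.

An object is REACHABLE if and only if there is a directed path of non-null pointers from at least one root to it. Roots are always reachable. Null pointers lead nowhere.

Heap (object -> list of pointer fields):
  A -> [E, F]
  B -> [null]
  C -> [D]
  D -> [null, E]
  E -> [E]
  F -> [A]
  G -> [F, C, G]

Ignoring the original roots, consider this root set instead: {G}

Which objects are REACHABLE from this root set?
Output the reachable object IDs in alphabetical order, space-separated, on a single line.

Answer: A C D E F G

Derivation:
Roots: G
Mark G: refs=F C G, marked=G
Mark F: refs=A, marked=F G
Mark C: refs=D, marked=C F G
Mark A: refs=E F, marked=A C F G
Mark D: refs=null E, marked=A C D F G
Mark E: refs=E, marked=A C D E F G
Unmarked (collected): B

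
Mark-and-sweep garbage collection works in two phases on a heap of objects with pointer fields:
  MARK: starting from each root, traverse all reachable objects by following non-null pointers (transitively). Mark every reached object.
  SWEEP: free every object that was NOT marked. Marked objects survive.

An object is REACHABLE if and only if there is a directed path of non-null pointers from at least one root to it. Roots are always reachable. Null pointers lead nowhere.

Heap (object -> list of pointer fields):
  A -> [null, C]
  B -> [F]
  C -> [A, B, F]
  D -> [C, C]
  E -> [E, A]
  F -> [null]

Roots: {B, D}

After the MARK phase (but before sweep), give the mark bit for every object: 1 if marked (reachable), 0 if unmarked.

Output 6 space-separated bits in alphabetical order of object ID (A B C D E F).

Answer: 1 1 1 1 0 1

Derivation:
Roots: B D
Mark B: refs=F, marked=B
Mark D: refs=C C, marked=B D
Mark F: refs=null, marked=B D F
Mark C: refs=A B F, marked=B C D F
Mark A: refs=null C, marked=A B C D F
Unmarked (collected): E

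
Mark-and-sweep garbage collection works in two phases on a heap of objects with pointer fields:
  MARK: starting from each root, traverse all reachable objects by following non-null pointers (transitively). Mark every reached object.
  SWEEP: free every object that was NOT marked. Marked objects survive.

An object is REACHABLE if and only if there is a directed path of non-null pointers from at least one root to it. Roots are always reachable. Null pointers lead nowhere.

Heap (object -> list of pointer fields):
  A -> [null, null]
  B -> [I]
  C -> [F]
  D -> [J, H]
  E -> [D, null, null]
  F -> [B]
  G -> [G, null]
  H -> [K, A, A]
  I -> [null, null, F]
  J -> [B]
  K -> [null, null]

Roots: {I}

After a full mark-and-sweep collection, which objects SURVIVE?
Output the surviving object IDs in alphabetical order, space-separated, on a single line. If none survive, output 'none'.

Answer: B F I

Derivation:
Roots: I
Mark I: refs=null null F, marked=I
Mark F: refs=B, marked=F I
Mark B: refs=I, marked=B F I
Unmarked (collected): A C D E G H J K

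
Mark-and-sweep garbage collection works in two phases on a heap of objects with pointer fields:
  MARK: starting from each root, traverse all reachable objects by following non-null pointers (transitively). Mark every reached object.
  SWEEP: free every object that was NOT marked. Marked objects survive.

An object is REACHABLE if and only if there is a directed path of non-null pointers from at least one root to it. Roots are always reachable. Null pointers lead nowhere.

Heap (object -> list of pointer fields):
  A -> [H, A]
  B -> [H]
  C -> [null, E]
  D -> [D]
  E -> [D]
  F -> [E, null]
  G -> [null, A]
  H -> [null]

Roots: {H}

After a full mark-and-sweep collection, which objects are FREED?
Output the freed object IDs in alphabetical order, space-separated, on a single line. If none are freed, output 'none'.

Roots: H
Mark H: refs=null, marked=H
Unmarked (collected): A B C D E F G

Answer: A B C D E F G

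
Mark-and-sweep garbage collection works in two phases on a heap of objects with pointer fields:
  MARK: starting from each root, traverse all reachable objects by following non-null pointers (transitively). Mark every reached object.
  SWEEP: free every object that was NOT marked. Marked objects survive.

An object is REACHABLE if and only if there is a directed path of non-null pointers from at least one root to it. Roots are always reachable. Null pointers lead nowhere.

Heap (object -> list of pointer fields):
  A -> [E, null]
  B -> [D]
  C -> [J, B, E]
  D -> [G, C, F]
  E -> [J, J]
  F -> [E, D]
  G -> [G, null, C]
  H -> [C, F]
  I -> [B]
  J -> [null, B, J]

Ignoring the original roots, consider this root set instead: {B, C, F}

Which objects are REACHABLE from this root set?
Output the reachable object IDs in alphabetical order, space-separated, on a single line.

Answer: B C D E F G J

Derivation:
Roots: B C F
Mark B: refs=D, marked=B
Mark C: refs=J B E, marked=B C
Mark F: refs=E D, marked=B C F
Mark D: refs=G C F, marked=B C D F
Mark J: refs=null B J, marked=B C D F J
Mark E: refs=J J, marked=B C D E F J
Mark G: refs=G null C, marked=B C D E F G J
Unmarked (collected): A H I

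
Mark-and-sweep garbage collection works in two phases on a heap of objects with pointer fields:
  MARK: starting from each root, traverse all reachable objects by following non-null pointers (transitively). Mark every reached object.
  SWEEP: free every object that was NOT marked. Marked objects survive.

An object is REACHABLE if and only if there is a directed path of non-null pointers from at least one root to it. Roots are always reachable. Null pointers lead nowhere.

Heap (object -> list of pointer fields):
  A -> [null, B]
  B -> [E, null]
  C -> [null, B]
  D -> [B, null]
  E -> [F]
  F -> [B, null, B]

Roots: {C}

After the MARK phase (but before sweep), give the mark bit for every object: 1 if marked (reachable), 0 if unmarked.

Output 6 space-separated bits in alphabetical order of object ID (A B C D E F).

Roots: C
Mark C: refs=null B, marked=C
Mark B: refs=E null, marked=B C
Mark E: refs=F, marked=B C E
Mark F: refs=B null B, marked=B C E F
Unmarked (collected): A D

Answer: 0 1 1 0 1 1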